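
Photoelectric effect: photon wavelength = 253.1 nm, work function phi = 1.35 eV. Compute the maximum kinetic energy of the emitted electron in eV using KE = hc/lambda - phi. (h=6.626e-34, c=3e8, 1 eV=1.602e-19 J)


E_photon = hc / lambda
= (6.626e-34)(3e8) / (253.1e-9)
= 7.8538e-19 J
= 4.9025 eV
KE = E_photon - phi
= 4.9025 - 1.35
= 3.5525 eV

3.5525


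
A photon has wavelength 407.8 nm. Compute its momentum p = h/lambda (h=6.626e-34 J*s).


p = h / lambda
= 6.626e-34 / (407.8e-9)
= 6.626e-34 / 4.0780e-07
= 1.6248e-27 kg*m/s

1.6248e-27


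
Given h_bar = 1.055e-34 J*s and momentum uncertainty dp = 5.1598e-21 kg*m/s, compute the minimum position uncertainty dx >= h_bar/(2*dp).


dx = h_bar / (2 * dp)
= 1.055e-34 / (2 * 5.1598e-21)
= 1.055e-34 / 1.0320e-20
= 1.0223e-14 m

1.0223e-14


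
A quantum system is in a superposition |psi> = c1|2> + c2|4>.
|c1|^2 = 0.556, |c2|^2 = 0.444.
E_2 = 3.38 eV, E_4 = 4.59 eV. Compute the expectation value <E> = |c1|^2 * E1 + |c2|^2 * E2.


<E> = |c1|^2 * E1 + |c2|^2 * E2
= 0.556 * 3.38 + 0.444 * 4.59
= 1.8793 + 2.038
= 3.9172 eV

3.9172


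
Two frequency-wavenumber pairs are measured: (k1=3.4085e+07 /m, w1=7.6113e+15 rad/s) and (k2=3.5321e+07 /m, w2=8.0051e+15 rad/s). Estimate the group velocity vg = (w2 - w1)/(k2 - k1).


vg = (w2 - w1) / (k2 - k1)
= (8.0051e+15 - 7.6113e+15) / (3.5321e+07 - 3.4085e+07)
= 3.9380e+14 / 1.2360e+06
= 3.1861e+08 m/s

3.1861e+08


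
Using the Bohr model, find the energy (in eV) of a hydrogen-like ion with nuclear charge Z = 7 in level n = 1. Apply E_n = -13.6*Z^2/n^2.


E_n = -13.6 * Z^2 / n^2
= -13.6 * 7^2 / 1^2
= -13.6 * 49 / 1
= -666.4 eV

-666.4


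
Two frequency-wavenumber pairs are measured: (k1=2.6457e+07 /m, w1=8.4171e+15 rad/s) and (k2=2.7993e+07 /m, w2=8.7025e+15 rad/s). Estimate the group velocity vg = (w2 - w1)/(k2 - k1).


vg = (w2 - w1) / (k2 - k1)
= (8.7025e+15 - 8.4171e+15) / (2.7993e+07 - 2.6457e+07)
= 2.8540e+14 / 1.5360e+06
= 1.8581e+08 m/s

1.8581e+08


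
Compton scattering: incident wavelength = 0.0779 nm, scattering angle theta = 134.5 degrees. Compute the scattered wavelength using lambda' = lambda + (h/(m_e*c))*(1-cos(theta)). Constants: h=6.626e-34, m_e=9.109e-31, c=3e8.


Compton wavelength: h/(m_e*c) = 2.4247e-12 m
d_lambda = 2.4247e-12 * (1 - cos(134.5 deg))
= 2.4247e-12 * 1.700909
= 4.1242e-12 m = 0.004124 nm
lambda' = 0.0779 + 0.004124
= 0.082024 nm

0.082024


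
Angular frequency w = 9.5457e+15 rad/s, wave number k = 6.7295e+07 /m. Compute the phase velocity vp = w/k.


vp = w / k
= 9.5457e+15 / 6.7295e+07
= 1.4185e+08 m/s

1.4185e+08


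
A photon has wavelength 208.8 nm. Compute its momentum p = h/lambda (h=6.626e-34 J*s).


p = h / lambda
= 6.626e-34 / (208.8e-9)
= 6.626e-34 / 2.0880e-07
= 3.1734e-27 kg*m/s

3.1734e-27


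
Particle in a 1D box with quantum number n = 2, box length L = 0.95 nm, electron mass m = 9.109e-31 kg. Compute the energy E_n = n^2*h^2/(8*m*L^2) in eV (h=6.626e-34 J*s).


E = n^2 * h^2 / (8 * m * L^2)
= 2^2 * (6.626e-34)^2 / (8 * 9.109e-31 * (0.95e-9)^2)
= 4 * 4.3904e-67 / (8 * 9.109e-31 * 9.0250e-19)
= 2.6703e-19 J
= 1.6668 eV

1.6668


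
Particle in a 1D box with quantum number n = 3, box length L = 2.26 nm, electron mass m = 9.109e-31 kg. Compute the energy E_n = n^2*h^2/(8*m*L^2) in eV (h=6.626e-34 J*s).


E = n^2 * h^2 / (8 * m * L^2)
= 3^2 * (6.626e-34)^2 / (8 * 9.109e-31 * (2.26e-9)^2)
= 9 * 4.3904e-67 / (8 * 9.109e-31 * 5.1076e-18)
= 1.0616e-19 J
= 0.6627 eV

0.6627


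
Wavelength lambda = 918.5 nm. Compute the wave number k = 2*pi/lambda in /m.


k = 2 * pi / lambda
= 6.2832 / (918.5e-9)
= 6.2832 / 9.1850e-07
= 6.8407e+06 /m

6.8407e+06


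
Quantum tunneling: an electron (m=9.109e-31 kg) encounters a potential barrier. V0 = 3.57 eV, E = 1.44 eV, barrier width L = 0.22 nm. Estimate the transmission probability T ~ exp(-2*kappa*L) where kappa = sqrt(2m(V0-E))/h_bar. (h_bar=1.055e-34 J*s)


V0 - E = 2.13 eV = 3.4123e-19 J
kappa = sqrt(2 * m * (V0-E)) / h_bar
= sqrt(2 * 9.109e-31 * 3.4123e-19) / 1.055e-34
= 7.4734e+09 /m
2*kappa*L = 2 * 7.4734e+09 * 0.22e-9
= 3.2883
T = exp(-3.2883) = 3.731718e-02

3.731718e-02


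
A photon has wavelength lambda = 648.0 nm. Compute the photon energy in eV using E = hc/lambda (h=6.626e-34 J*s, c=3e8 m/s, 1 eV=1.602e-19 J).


E = hc / lambda
= (6.626e-34)(3e8) / (648.0e-9)
= 1.9878e-25 / 6.4800e-07
= 3.0676e-19 J
Converting to eV: 3.0676e-19 / 1.602e-19
= 1.9149 eV

1.9149


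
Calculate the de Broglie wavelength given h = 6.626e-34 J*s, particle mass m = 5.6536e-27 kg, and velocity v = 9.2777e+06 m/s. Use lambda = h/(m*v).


lambda = h / (m * v)
= 6.626e-34 / (5.6536e-27 * 9.2777e+06)
= 6.626e-34 / 5.2452e-20
= 1.2632e-14 m

1.2632e-14


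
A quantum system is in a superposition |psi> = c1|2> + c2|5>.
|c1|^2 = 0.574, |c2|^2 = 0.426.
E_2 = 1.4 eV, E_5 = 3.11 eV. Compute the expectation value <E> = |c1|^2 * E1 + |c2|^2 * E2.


<E> = |c1|^2 * E1 + |c2|^2 * E2
= 0.574 * 1.4 + 0.426 * 3.11
= 0.8036 + 1.3249
= 2.1285 eV

2.1285


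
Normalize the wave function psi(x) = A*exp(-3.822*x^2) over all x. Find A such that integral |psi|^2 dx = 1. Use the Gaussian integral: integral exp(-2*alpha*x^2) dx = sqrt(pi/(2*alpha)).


integral |psi|^2 dx = A^2 * sqrt(pi/(2*alpha)) = 1
A^2 = sqrt(2*alpha/pi)
= sqrt(2 * 3.822 / pi)
= 1.559859
A = sqrt(1.559859)
= 1.2489

1.2489


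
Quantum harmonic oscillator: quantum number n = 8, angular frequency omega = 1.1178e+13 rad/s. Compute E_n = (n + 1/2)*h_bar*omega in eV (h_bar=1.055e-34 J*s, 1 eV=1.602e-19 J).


E = (n + 1/2) * h_bar * omega
= (8 + 0.5) * 1.055e-34 * 1.1178e+13
= 8.5 * 1.1793e-21
= 1.0024e-20 J
= 0.0626 eV

0.0626


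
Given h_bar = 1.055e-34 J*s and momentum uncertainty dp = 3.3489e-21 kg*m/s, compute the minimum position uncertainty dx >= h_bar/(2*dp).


dx = h_bar / (2 * dp)
= 1.055e-34 / (2 * 3.3489e-21)
= 1.055e-34 / 6.6978e-21
= 1.5751e-14 m

1.5751e-14


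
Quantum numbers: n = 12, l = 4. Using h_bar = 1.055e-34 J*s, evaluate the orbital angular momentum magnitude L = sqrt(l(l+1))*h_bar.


L = sqrt(l*(l+1)) * h_bar
= sqrt(4 * 5) * 1.055e-34
= sqrt(20) * 1.055e-34
= 4.4721 * 1.055e-34
= 4.7181e-34 J*s

4.7181e-34


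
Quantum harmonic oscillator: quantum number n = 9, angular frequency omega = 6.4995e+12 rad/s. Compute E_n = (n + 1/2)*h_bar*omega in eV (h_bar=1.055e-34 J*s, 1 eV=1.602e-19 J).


E = (n + 1/2) * h_bar * omega
= (9 + 0.5) * 1.055e-34 * 6.4995e+12
= 9.5 * 6.8570e-22
= 6.5141e-21 J
= 0.0407 eV

0.0407


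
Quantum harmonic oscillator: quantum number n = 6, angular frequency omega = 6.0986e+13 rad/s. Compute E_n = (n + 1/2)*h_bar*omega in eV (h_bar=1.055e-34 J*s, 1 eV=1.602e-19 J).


E = (n + 1/2) * h_bar * omega
= (6 + 0.5) * 1.055e-34 * 6.0986e+13
= 6.5 * 6.4340e-21
= 4.1821e-20 J
= 0.2611 eV

0.2611


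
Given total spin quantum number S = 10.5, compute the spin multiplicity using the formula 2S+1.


Spin multiplicity = 2S + 1
= 2 * 10.5 + 1
= 21.0 + 1
= 22

22


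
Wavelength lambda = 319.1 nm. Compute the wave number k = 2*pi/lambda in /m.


k = 2 * pi / lambda
= 6.2832 / (319.1e-9)
= 6.2832 / 3.1910e-07
= 1.9690e+07 /m

1.9690e+07


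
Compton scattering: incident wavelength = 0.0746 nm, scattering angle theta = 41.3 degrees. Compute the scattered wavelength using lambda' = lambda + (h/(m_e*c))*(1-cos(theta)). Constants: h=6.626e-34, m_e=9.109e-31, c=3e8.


Compton wavelength: h/(m_e*c) = 2.4247e-12 m
d_lambda = 2.4247e-12 * (1 - cos(41.3 deg))
= 2.4247e-12 * 0.248736
= 6.0311e-13 m = 0.000603 nm
lambda' = 0.0746 + 0.000603
= 0.075203 nm

0.075203


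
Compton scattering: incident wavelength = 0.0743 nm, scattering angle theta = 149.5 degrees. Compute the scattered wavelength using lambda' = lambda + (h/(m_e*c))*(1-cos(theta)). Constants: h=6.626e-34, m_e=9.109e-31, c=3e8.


Compton wavelength: h/(m_e*c) = 2.4247e-12 m
d_lambda = 2.4247e-12 * (1 - cos(149.5 deg))
= 2.4247e-12 * 1.861629
= 4.5139e-12 m = 0.004514 nm
lambda' = 0.0743 + 0.004514
= 0.078814 nm

0.078814


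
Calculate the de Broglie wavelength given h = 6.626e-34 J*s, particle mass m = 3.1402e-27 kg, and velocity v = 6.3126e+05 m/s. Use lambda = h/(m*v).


lambda = h / (m * v)
= 6.626e-34 / (3.1402e-27 * 6.3126e+05)
= 6.626e-34 / 1.9823e-21
= 3.3426e-13 m

3.3426e-13


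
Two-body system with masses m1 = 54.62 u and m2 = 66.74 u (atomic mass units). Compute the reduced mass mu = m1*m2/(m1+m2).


mu = m1 * m2 / (m1 + m2)
= 54.62 * 66.74 / (54.62 + 66.74)
= 3645.3388 / 121.36
= 30.0374 u

30.0374


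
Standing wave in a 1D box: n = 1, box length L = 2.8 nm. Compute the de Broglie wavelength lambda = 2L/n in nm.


lambda = 2L / n
= 2 * 2.8 / 1
= 5.6 / 1
= 5.6 nm

5.6


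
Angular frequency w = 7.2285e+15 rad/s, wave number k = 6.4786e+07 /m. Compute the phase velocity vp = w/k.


vp = w / k
= 7.2285e+15 / 6.4786e+07
= 1.1158e+08 m/s

1.1158e+08


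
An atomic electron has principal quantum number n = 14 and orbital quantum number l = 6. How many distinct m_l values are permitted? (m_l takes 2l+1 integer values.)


m_l ranges from -l to +l in integer steps
So m_l goes from -6 to +6
Count = 2l + 1 = 2*6 + 1
= 13

13


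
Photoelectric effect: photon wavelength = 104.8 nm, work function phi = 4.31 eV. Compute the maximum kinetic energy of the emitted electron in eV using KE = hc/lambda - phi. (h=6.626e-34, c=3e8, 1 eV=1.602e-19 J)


E_photon = hc / lambda
= (6.626e-34)(3e8) / (104.8e-9)
= 1.8968e-18 J
= 11.8399 eV
KE = E_photon - phi
= 11.8399 - 4.31
= 7.5299 eV

7.5299


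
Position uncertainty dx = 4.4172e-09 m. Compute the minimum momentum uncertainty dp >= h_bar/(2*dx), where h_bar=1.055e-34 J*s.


dp = h_bar / (2 * dx)
= 1.055e-34 / (2 * 4.4172e-09)
= 1.055e-34 / 8.8344e-09
= 1.1942e-26 kg*m/s

1.1942e-26


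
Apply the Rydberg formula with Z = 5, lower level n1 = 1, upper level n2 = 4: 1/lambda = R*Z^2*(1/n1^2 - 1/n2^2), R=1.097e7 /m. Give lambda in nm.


1/lambda = R * Z^2 * (1/n1^2 - 1/n2^2)
= 1.097e7 * 5^2 * (1/1^2 - 1/4^2)
= 1.097e7 * 25 * (1.0 - 0.0625)
= 2.5711e+08 /m
lambda = 1 / 2.5711e+08
= 3.8894 nm

3.8894


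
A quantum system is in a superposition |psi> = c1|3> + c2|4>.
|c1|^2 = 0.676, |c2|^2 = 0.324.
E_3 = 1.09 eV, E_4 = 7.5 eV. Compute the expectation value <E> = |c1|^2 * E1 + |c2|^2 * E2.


<E> = |c1|^2 * E1 + |c2|^2 * E2
= 0.676 * 1.09 + 0.324 * 7.5
= 0.7368 + 2.43
= 3.1668 eV

3.1668


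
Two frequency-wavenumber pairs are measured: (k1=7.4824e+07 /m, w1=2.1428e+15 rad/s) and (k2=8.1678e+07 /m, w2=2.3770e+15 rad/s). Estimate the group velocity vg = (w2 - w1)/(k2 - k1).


vg = (w2 - w1) / (k2 - k1)
= (2.3770e+15 - 2.1428e+15) / (8.1678e+07 - 7.4824e+07)
= 2.3420e+14 / 6.8540e+06
= 3.4170e+07 m/s

3.4170e+07


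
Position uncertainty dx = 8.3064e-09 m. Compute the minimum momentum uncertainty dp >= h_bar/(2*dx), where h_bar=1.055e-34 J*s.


dp = h_bar / (2 * dx)
= 1.055e-34 / (2 * 8.3064e-09)
= 1.055e-34 / 1.6613e-08
= 6.3505e-27 kg*m/s

6.3505e-27


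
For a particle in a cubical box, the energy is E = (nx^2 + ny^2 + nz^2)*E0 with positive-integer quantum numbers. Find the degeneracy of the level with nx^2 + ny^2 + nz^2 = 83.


Enumerate all (nx, ny, nz) with nx^2 + ny^2 + nz^2 = 83:
(1,1,9)
(1,9,1)
(3,5,7)
(3,7,5)
(5,3,7)
(5,7,3)
(7,3,5)
(7,5,3)
(9,1,1)
Total degeneracy = 9

9


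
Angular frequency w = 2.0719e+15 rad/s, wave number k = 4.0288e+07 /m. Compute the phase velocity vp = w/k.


vp = w / k
= 2.0719e+15 / 4.0288e+07
= 5.1427e+07 m/s

5.1427e+07


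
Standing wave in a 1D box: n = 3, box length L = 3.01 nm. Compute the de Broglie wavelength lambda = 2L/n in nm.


lambda = 2L / n
= 2 * 3.01 / 3
= 6.02 / 3
= 2.0067 nm

2.0067


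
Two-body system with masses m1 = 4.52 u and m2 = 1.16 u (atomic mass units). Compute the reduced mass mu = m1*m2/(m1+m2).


mu = m1 * m2 / (m1 + m2)
= 4.52 * 1.16 / (4.52 + 1.16)
= 5.2432 / 5.68
= 0.9231 u

0.9231


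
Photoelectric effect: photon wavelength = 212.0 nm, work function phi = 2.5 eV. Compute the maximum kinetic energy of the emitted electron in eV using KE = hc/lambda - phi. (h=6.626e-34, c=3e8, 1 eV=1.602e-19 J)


E_photon = hc / lambda
= (6.626e-34)(3e8) / (212.0e-9)
= 9.3764e-19 J
= 5.8529 eV
KE = E_photon - phi
= 5.8529 - 2.5
= 3.3529 eV

3.3529


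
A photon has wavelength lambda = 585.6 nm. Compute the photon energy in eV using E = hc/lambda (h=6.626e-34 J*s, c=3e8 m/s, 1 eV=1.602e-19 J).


E = hc / lambda
= (6.626e-34)(3e8) / (585.6e-9)
= 1.9878e-25 / 5.8560e-07
= 3.3945e-19 J
Converting to eV: 3.3945e-19 / 1.602e-19
= 2.1189 eV

2.1189


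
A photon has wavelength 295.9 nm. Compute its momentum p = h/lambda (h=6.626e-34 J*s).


p = h / lambda
= 6.626e-34 / (295.9e-9)
= 6.626e-34 / 2.9590e-07
= 2.2393e-27 kg*m/s

2.2393e-27


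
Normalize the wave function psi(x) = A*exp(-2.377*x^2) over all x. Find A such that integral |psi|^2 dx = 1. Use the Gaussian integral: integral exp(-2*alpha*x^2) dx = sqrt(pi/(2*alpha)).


integral |psi|^2 dx = A^2 * sqrt(pi/(2*alpha)) = 1
A^2 = sqrt(2*alpha/pi)
= sqrt(2 * 2.377 / pi)
= 1.23014
A = sqrt(1.23014)
= 1.1091

1.1091


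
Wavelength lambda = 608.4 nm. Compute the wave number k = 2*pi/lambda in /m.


k = 2 * pi / lambda
= 6.2832 / (608.4e-9)
= 6.2832 / 6.0840e-07
= 1.0327e+07 /m

1.0327e+07


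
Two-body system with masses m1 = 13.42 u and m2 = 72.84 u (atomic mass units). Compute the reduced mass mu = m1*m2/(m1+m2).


mu = m1 * m2 / (m1 + m2)
= 13.42 * 72.84 / (13.42 + 72.84)
= 977.5128 / 86.26
= 11.3322 u

11.3322


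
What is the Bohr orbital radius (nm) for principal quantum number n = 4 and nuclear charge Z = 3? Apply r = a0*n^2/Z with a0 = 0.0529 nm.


r = a0 * n^2 / Z
= 0.0529 * 4^2 / 3
= 0.0529 * 16 / 3
= 0.2821 nm

0.2821


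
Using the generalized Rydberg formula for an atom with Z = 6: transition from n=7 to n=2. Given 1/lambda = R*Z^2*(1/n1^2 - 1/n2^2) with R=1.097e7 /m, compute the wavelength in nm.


1/lambda = R * Z^2 * (1/n1^2 - 1/n2^2)
= 1.097e7 * 6^2 * (1/2^2 - 1/7^2)
= 1.097e7 * 36 * (0.25 - 0.020408)
= 9.0670e+07 /m
lambda = 1 / 9.0670e+07
= 11.029 nm

11.029


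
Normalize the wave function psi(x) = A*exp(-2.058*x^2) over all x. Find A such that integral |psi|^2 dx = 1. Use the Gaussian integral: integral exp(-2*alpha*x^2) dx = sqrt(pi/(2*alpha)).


integral |psi|^2 dx = A^2 * sqrt(pi/(2*alpha)) = 1
A^2 = sqrt(2*alpha/pi)
= sqrt(2 * 2.058 / pi)
= 1.144624
A = sqrt(1.144624)
= 1.0699

1.0699


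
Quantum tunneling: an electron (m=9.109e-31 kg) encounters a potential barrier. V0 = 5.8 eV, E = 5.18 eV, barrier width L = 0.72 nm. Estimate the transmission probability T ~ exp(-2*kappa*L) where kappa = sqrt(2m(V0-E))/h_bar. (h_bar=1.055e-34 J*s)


V0 - E = 0.62 eV = 9.9324e-20 J
kappa = sqrt(2 * m * (V0-E)) / h_bar
= sqrt(2 * 9.109e-31 * 9.9324e-20) / 1.055e-34
= 4.0320e+09 /m
2*kappa*L = 2 * 4.0320e+09 * 0.72e-9
= 5.8061
T = exp(-5.8061) = 3.009023e-03

3.009023e-03


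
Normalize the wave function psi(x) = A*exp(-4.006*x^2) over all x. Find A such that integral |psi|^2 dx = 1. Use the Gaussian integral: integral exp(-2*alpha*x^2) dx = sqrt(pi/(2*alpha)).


integral |psi|^2 dx = A^2 * sqrt(pi/(2*alpha)) = 1
A^2 = sqrt(2*alpha/pi)
= sqrt(2 * 4.006 / pi)
= 1.596965
A = sqrt(1.596965)
= 1.2637

1.2637


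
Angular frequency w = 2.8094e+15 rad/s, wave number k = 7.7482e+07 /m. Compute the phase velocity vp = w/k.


vp = w / k
= 2.8094e+15 / 7.7482e+07
= 3.6259e+07 m/s

3.6259e+07


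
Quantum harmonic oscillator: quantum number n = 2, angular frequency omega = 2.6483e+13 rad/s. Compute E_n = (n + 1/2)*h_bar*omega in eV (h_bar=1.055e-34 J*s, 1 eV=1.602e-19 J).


E = (n + 1/2) * h_bar * omega
= (2 + 0.5) * 1.055e-34 * 2.6483e+13
= 2.5 * 2.7940e-21
= 6.9849e-21 J
= 0.0436 eV

0.0436


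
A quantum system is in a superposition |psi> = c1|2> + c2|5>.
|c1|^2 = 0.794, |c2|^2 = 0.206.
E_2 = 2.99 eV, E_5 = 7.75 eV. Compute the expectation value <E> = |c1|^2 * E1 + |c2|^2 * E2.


<E> = |c1|^2 * E1 + |c2|^2 * E2
= 0.794 * 2.99 + 0.206 * 7.75
= 2.3741 + 1.5965
= 3.9706 eV

3.9706


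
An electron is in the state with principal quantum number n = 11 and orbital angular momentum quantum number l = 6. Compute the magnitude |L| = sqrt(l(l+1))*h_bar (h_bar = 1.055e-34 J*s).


L = sqrt(l*(l+1)) * h_bar
= sqrt(6 * 7) * 1.055e-34
= sqrt(42) * 1.055e-34
= 6.4807 * 1.055e-34
= 6.8372e-34 J*s

6.8372e-34


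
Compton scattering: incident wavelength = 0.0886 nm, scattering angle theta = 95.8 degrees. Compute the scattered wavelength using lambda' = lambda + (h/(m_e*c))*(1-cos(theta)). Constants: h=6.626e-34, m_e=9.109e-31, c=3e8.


Compton wavelength: h/(m_e*c) = 2.4247e-12 m
d_lambda = 2.4247e-12 * (1 - cos(95.8 deg))
= 2.4247e-12 * 1.101056
= 2.6697e-12 m = 0.00267 nm
lambda' = 0.0886 + 0.00267
= 0.09127 nm

0.09127


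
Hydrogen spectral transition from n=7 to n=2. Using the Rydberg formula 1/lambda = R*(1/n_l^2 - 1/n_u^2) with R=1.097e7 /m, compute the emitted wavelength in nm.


1/lambda = R * (1/n_l^2 - 1/n_u^2)
= 1.097e7 * (1/2^2 - 1/7^2)
= 1.097e7 * (0.25 - 0.020408)
= 1.097e7 * 0.229592
= 2.5186e+06 /m
lambda = 1 / 2.5186e+06 = 397.0424 nm

397.0424


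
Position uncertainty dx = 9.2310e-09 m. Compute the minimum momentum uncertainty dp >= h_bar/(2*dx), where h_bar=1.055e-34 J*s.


dp = h_bar / (2 * dx)
= 1.055e-34 / (2 * 9.2310e-09)
= 1.055e-34 / 1.8462e-08
= 5.7144e-27 kg*m/s

5.7144e-27


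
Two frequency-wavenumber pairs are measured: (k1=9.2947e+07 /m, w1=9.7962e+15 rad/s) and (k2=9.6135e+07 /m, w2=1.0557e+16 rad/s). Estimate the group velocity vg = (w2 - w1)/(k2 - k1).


vg = (w2 - w1) / (k2 - k1)
= (1.0557e+16 - 9.7962e+15) / (9.6135e+07 - 9.2947e+07)
= 7.6080e+14 / 3.1880e+06
= 2.3864e+08 m/s

2.3864e+08


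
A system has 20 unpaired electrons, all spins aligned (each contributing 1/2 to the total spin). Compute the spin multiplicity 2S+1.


Total spin S = N * (1/2) = 20 * 0.5 = 10.0
Spin multiplicity = 2S + 1
= 2 * 10.0 + 1
= 21

21


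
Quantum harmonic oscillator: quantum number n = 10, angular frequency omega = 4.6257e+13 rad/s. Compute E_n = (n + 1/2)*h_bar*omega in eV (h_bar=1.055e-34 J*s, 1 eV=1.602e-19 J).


E = (n + 1/2) * h_bar * omega
= (10 + 0.5) * 1.055e-34 * 4.6257e+13
= 10.5 * 4.8801e-21
= 5.1241e-20 J
= 0.3199 eV

0.3199


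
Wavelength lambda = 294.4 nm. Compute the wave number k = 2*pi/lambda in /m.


k = 2 * pi / lambda
= 6.2832 / (294.4e-9)
= 6.2832 / 2.9440e-07
= 2.1342e+07 /m

2.1342e+07


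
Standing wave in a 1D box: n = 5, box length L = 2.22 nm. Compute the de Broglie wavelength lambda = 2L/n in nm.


lambda = 2L / n
= 2 * 2.22 / 5
= 4.44 / 5
= 0.888 nm

0.888


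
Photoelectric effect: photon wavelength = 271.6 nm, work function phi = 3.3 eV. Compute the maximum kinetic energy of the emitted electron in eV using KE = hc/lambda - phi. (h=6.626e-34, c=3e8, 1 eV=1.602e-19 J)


E_photon = hc / lambda
= (6.626e-34)(3e8) / (271.6e-9)
= 7.3189e-19 J
= 4.5686 eV
KE = E_photon - phi
= 4.5686 - 3.3
= 1.2686 eV

1.2686


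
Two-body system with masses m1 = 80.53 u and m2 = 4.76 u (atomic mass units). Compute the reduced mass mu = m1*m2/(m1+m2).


mu = m1 * m2 / (m1 + m2)
= 80.53 * 4.76 / (80.53 + 4.76)
= 383.3228 / 85.29
= 4.4943 u

4.4943


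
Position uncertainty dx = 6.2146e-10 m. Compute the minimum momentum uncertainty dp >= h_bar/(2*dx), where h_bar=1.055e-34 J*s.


dp = h_bar / (2 * dx)
= 1.055e-34 / (2 * 6.2146e-10)
= 1.055e-34 / 1.2429e-09
= 8.4881e-26 kg*m/s

8.4881e-26


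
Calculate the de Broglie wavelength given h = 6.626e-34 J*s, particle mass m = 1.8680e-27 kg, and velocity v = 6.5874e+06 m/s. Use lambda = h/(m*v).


lambda = h / (m * v)
= 6.626e-34 / (1.8680e-27 * 6.5874e+06)
= 6.626e-34 / 1.2305e-20
= 5.3847e-14 m

5.3847e-14


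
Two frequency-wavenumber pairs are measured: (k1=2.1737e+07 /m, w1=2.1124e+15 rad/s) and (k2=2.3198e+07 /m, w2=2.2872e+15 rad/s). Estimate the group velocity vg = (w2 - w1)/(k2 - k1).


vg = (w2 - w1) / (k2 - k1)
= (2.2872e+15 - 2.1124e+15) / (2.3198e+07 - 2.1737e+07)
= 1.7480e+14 / 1.4610e+06
= 1.1964e+08 m/s

1.1964e+08


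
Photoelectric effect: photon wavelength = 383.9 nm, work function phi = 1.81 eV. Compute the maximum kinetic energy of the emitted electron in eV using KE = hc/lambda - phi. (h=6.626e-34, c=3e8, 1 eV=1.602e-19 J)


E_photon = hc / lambda
= (6.626e-34)(3e8) / (383.9e-9)
= 5.1779e-19 J
= 3.2322 eV
KE = E_photon - phi
= 3.2322 - 1.81
= 1.4222 eV

1.4222


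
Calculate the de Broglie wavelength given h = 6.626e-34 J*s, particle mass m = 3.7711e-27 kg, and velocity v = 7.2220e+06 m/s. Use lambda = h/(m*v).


lambda = h / (m * v)
= 6.626e-34 / (3.7711e-27 * 7.2220e+06)
= 6.626e-34 / 2.7235e-20
= 2.4329e-14 m

2.4329e-14


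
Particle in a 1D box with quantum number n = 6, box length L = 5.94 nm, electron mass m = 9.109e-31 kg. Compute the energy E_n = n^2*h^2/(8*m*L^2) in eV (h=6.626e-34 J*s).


E = n^2 * h^2 / (8 * m * L^2)
= 6^2 * (6.626e-34)^2 / (8 * 9.109e-31 * (5.94e-9)^2)
= 36 * 4.3904e-67 / (8 * 9.109e-31 * 3.5284e-17)
= 6.1471e-20 J
= 0.3837 eV

0.3837


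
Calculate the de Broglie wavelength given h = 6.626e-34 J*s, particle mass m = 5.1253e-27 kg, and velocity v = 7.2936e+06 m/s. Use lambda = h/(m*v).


lambda = h / (m * v)
= 6.626e-34 / (5.1253e-27 * 7.2936e+06)
= 6.626e-34 / 3.7382e-20
= 1.7725e-14 m

1.7725e-14


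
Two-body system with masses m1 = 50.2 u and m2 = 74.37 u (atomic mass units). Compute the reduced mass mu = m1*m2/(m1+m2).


mu = m1 * m2 / (m1 + m2)
= 50.2 * 74.37 / (50.2 + 74.37)
= 3733.374 / 124.57
= 29.9701 u

29.9701


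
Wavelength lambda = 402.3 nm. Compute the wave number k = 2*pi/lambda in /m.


k = 2 * pi / lambda
= 6.2832 / (402.3e-9)
= 6.2832 / 4.0230e-07
= 1.5618e+07 /m

1.5618e+07


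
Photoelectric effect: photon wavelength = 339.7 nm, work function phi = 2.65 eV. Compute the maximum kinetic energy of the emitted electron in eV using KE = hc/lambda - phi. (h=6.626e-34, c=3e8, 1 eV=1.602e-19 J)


E_photon = hc / lambda
= (6.626e-34)(3e8) / (339.7e-9)
= 5.8516e-19 J
= 3.6527 eV
KE = E_photon - phi
= 3.6527 - 2.65
= 1.0027 eV

1.0027


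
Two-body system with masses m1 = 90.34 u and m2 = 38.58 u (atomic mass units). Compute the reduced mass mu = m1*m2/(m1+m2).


mu = m1 * m2 / (m1 + m2)
= 90.34 * 38.58 / (90.34 + 38.58)
= 3485.3172 / 128.92
= 27.0347 u

27.0347


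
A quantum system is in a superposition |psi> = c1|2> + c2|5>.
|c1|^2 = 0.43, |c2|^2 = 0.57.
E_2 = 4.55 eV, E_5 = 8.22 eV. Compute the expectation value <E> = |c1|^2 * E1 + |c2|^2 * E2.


<E> = |c1|^2 * E1 + |c2|^2 * E2
= 0.43 * 4.55 + 0.57 * 8.22
= 1.9565 + 4.6854
= 6.6419 eV

6.6419


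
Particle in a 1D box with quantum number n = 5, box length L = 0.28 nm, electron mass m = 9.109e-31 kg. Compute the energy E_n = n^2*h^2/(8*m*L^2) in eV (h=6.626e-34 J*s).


E = n^2 * h^2 / (8 * m * L^2)
= 5^2 * (6.626e-34)^2 / (8 * 9.109e-31 * (0.28e-9)^2)
= 25 * 4.3904e-67 / (8 * 9.109e-31 * 7.8400e-20)
= 1.9212e-17 J
= 119.9233 eV

119.9233


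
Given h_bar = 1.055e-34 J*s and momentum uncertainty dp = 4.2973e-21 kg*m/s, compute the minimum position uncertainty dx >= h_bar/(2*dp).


dx = h_bar / (2 * dp)
= 1.055e-34 / (2 * 4.2973e-21)
= 1.055e-34 / 8.5946e-21
= 1.2275e-14 m

1.2275e-14


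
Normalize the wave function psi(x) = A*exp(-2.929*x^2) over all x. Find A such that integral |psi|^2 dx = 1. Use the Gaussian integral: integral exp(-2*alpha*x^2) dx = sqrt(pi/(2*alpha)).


integral |psi|^2 dx = A^2 * sqrt(pi/(2*alpha)) = 1
A^2 = sqrt(2*alpha/pi)
= sqrt(2 * 2.929 / pi)
= 1.365525
A = sqrt(1.365525)
= 1.1686

1.1686


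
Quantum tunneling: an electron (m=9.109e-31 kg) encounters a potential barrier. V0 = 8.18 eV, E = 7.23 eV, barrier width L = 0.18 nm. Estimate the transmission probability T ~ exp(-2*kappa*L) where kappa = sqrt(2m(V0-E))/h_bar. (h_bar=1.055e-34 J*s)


V0 - E = 0.95 eV = 1.5219e-19 J
kappa = sqrt(2 * m * (V0-E)) / h_bar
= sqrt(2 * 9.109e-31 * 1.5219e-19) / 1.055e-34
= 4.9910e+09 /m
2*kappa*L = 2 * 4.9910e+09 * 0.18e-9
= 1.7968
T = exp(-1.7968) = 1.658330e-01

1.658330e-01


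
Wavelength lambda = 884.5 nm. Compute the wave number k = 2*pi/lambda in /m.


k = 2 * pi / lambda
= 6.2832 / (884.5e-9)
= 6.2832 / 8.8450e-07
= 7.1037e+06 /m

7.1037e+06


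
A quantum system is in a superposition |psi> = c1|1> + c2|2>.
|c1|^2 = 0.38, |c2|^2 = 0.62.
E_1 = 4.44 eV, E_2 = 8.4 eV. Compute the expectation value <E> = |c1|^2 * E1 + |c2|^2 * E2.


<E> = |c1|^2 * E1 + |c2|^2 * E2
= 0.38 * 4.44 + 0.62 * 8.4
= 1.6872 + 5.208
= 6.8952 eV

6.8952


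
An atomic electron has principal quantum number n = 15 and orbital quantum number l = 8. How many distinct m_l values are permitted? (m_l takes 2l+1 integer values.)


m_l ranges from -l to +l in integer steps
So m_l goes from -8 to +8
Count = 2l + 1 = 2*8 + 1
= 17

17


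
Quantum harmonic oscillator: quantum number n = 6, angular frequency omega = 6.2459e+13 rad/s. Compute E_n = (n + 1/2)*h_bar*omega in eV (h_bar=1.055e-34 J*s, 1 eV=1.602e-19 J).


E = (n + 1/2) * h_bar * omega
= (6 + 0.5) * 1.055e-34 * 6.2459e+13
= 6.5 * 6.5894e-21
= 4.2831e-20 J
= 0.2674 eV

0.2674


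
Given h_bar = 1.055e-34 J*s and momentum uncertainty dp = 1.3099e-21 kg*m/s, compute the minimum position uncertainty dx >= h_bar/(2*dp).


dx = h_bar / (2 * dp)
= 1.055e-34 / (2 * 1.3099e-21)
= 1.055e-34 / 2.6198e-21
= 4.0270e-14 m

4.0270e-14


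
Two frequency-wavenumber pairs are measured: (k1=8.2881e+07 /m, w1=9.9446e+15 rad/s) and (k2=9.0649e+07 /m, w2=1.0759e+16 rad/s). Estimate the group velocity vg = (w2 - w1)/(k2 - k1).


vg = (w2 - w1) / (k2 - k1)
= (1.0759e+16 - 9.9446e+15) / (9.0649e+07 - 8.2881e+07)
= 8.1440e+14 / 7.7680e+06
= 1.0484e+08 m/s

1.0484e+08


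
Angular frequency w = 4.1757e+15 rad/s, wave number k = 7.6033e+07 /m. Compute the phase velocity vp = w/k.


vp = w / k
= 4.1757e+15 / 7.6033e+07
= 5.4920e+07 m/s

5.4920e+07


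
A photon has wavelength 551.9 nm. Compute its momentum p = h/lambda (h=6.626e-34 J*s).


p = h / lambda
= 6.626e-34 / (551.9e-9)
= 6.626e-34 / 5.5190e-07
= 1.2006e-27 kg*m/s

1.2006e-27


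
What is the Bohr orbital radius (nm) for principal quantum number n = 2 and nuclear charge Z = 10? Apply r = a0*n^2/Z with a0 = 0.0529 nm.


r = a0 * n^2 / Z
= 0.0529 * 2^2 / 10
= 0.0529 * 4 / 10
= 0.0212 nm

0.0212


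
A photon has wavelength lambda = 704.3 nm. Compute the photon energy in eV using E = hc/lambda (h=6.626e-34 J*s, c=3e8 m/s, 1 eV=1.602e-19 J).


E = hc / lambda
= (6.626e-34)(3e8) / (704.3e-9)
= 1.9878e-25 / 7.0430e-07
= 2.8224e-19 J
Converting to eV: 2.8224e-19 / 1.602e-19
= 1.7618 eV

1.7618


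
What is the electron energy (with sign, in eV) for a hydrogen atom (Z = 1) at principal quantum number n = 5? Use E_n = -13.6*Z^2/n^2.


E_n = -13.6 * Z^2 / n^2
= -13.6 * 1^2 / 5^2
= -13.6 * 1 / 25
= -0.544 eV

-0.544


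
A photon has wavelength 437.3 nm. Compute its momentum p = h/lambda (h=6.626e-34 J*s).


p = h / lambda
= 6.626e-34 / (437.3e-9)
= 6.626e-34 / 4.3730e-07
= 1.5152e-27 kg*m/s

1.5152e-27


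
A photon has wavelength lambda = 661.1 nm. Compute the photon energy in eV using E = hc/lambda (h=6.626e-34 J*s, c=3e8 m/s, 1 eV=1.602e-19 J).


E = hc / lambda
= (6.626e-34)(3e8) / (661.1e-9)
= 1.9878e-25 / 6.6110e-07
= 3.0068e-19 J
Converting to eV: 3.0068e-19 / 1.602e-19
= 1.8769 eV

1.8769


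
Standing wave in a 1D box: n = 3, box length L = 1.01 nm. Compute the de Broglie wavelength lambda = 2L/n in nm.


lambda = 2L / n
= 2 * 1.01 / 3
= 2.02 / 3
= 0.6733 nm

0.6733


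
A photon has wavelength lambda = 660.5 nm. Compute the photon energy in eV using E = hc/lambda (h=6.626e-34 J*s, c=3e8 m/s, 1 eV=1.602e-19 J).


E = hc / lambda
= (6.626e-34)(3e8) / (660.5e-9)
= 1.9878e-25 / 6.6050e-07
= 3.0095e-19 J
Converting to eV: 3.0095e-19 / 1.602e-19
= 1.8786 eV

1.8786


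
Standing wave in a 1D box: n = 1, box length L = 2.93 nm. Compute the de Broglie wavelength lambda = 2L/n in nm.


lambda = 2L / n
= 2 * 2.93 / 1
= 5.86 / 1
= 5.86 nm

5.86


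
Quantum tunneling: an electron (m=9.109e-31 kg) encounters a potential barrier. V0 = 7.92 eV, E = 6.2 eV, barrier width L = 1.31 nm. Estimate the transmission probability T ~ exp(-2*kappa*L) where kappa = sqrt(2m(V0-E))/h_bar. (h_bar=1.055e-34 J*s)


V0 - E = 1.72 eV = 2.7554e-19 J
kappa = sqrt(2 * m * (V0-E)) / h_bar
= sqrt(2 * 9.109e-31 * 2.7554e-19) / 1.055e-34
= 6.7157e+09 /m
2*kappa*L = 2 * 6.7157e+09 * 1.31e-9
= 17.5952
T = exp(-17.5952) = 2.282936e-08

2.282936e-08


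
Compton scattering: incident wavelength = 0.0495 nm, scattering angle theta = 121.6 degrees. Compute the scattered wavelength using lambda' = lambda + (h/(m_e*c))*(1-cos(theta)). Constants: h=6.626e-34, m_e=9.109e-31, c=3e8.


Compton wavelength: h/(m_e*c) = 2.4247e-12 m
d_lambda = 2.4247e-12 * (1 - cos(121.6 deg))
= 2.4247e-12 * 1.523986
= 3.6952e-12 m = 0.003695 nm
lambda' = 0.0495 + 0.003695
= 0.053195 nm

0.053195


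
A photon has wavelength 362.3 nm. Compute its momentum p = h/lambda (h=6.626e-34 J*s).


p = h / lambda
= 6.626e-34 / (362.3e-9)
= 6.626e-34 / 3.6230e-07
= 1.8289e-27 kg*m/s

1.8289e-27


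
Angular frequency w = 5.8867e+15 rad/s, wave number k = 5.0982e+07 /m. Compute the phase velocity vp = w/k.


vp = w / k
= 5.8867e+15 / 5.0982e+07
= 1.1547e+08 m/s

1.1547e+08


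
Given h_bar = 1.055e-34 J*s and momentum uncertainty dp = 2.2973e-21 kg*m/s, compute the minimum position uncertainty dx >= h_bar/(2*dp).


dx = h_bar / (2 * dp)
= 1.055e-34 / (2 * 2.2973e-21)
= 1.055e-34 / 4.5946e-21
= 2.2962e-14 m

2.2962e-14


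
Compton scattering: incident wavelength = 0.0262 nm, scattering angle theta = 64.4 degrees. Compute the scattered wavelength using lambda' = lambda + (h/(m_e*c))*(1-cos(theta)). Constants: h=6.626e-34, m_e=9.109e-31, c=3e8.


Compton wavelength: h/(m_e*c) = 2.4247e-12 m
d_lambda = 2.4247e-12 * (1 - cos(64.4 deg))
= 2.4247e-12 * 0.567914
= 1.3770e-12 m = 0.001377 nm
lambda' = 0.0262 + 0.001377
= 0.027577 nm

0.027577


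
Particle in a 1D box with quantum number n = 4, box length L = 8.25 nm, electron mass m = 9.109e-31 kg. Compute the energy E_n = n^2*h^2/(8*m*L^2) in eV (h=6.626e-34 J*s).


E = n^2 * h^2 / (8 * m * L^2)
= 4^2 * (6.626e-34)^2 / (8 * 9.109e-31 * (8.25e-9)^2)
= 16 * 4.3904e-67 / (8 * 9.109e-31 * 6.8063e-17)
= 1.4163e-20 J
= 0.0884 eV

0.0884


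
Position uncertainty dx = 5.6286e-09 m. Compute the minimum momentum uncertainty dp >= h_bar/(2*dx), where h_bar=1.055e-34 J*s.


dp = h_bar / (2 * dx)
= 1.055e-34 / (2 * 5.6286e-09)
= 1.055e-34 / 1.1257e-08
= 9.3718e-27 kg*m/s

9.3718e-27


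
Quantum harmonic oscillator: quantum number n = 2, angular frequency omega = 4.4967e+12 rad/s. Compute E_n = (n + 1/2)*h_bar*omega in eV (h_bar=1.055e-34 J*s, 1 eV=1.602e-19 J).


E = (n + 1/2) * h_bar * omega
= (2 + 0.5) * 1.055e-34 * 4.4967e+12
= 2.5 * 4.7440e-22
= 1.1860e-21 J
= 0.0074 eV

0.0074


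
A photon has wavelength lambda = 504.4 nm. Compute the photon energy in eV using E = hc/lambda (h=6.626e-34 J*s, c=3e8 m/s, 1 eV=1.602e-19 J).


E = hc / lambda
= (6.626e-34)(3e8) / (504.4e-9)
= 1.9878e-25 / 5.0440e-07
= 3.9409e-19 J
Converting to eV: 3.9409e-19 / 1.602e-19
= 2.46 eV

2.46


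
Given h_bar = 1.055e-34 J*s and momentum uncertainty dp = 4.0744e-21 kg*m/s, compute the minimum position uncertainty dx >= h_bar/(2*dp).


dx = h_bar / (2 * dp)
= 1.055e-34 / (2 * 4.0744e-21)
= 1.055e-34 / 8.1488e-21
= 1.2947e-14 m

1.2947e-14


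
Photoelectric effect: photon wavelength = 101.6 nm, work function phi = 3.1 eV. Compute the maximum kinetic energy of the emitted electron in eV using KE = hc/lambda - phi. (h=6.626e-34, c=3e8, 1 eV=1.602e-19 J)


E_photon = hc / lambda
= (6.626e-34)(3e8) / (101.6e-9)
= 1.9565e-18 J
= 12.2128 eV
KE = E_photon - phi
= 12.2128 - 3.1
= 9.1128 eV

9.1128


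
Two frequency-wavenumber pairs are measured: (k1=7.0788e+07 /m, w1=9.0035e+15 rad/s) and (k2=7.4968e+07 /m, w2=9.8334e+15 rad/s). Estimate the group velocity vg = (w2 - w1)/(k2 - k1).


vg = (w2 - w1) / (k2 - k1)
= (9.8334e+15 - 9.0035e+15) / (7.4968e+07 - 7.0788e+07)
= 8.2990e+14 / 4.1800e+06
= 1.9854e+08 m/s

1.9854e+08


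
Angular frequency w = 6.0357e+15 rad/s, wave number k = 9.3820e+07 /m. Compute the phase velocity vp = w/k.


vp = w / k
= 6.0357e+15 / 9.3820e+07
= 6.4333e+07 m/s

6.4333e+07


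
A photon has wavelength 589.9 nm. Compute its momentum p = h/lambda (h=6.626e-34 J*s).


p = h / lambda
= 6.626e-34 / (589.9e-9)
= 6.626e-34 / 5.8990e-07
= 1.1232e-27 kg*m/s

1.1232e-27


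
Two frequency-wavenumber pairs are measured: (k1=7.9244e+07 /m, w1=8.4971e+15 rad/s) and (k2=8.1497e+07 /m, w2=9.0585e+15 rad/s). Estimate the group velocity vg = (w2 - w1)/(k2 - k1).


vg = (w2 - w1) / (k2 - k1)
= (9.0585e+15 - 8.4971e+15) / (8.1497e+07 - 7.9244e+07)
= 5.6140e+14 / 2.2530e+06
= 2.4918e+08 m/s

2.4918e+08


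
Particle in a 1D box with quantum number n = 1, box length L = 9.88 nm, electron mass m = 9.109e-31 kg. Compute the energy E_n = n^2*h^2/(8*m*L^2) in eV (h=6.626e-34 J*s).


E = n^2 * h^2 / (8 * m * L^2)
= 1^2 * (6.626e-34)^2 / (8 * 9.109e-31 * (9.88e-9)^2)
= 1 * 4.3904e-67 / (8 * 9.109e-31 * 9.7614e-17)
= 6.1720e-22 J
= 0.0039 eV

0.0039


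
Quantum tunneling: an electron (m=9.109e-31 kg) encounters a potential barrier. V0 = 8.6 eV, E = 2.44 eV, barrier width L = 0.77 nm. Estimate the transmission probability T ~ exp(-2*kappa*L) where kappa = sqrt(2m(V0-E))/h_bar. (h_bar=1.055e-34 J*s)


V0 - E = 6.16 eV = 9.8683e-19 J
kappa = sqrt(2 * m * (V0-E)) / h_bar
= sqrt(2 * 9.109e-31 * 9.8683e-19) / 1.055e-34
= 1.2709e+10 /m
2*kappa*L = 2 * 1.2709e+10 * 0.77e-9
= 19.5722
T = exp(-19.5722) = 3.161479e-09

3.161479e-09


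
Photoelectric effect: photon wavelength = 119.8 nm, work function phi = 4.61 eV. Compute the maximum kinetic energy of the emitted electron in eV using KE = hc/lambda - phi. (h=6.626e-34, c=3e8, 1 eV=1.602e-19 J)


E_photon = hc / lambda
= (6.626e-34)(3e8) / (119.8e-9)
= 1.6593e-18 J
= 10.3575 eV
KE = E_photon - phi
= 10.3575 - 4.61
= 5.7475 eV

5.7475


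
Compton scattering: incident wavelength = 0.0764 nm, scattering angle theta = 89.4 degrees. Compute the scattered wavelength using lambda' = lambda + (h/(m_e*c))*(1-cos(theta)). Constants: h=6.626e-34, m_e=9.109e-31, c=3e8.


Compton wavelength: h/(m_e*c) = 2.4247e-12 m
d_lambda = 2.4247e-12 * (1 - cos(89.4 deg))
= 2.4247e-12 * 0.989528
= 2.3993e-12 m = 0.002399 nm
lambda' = 0.0764 + 0.002399
= 0.078799 nm

0.078799


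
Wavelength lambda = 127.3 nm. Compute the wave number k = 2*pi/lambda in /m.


k = 2 * pi / lambda
= 6.2832 / (127.3e-9)
= 6.2832 / 1.2730e-07
= 4.9357e+07 /m

4.9357e+07


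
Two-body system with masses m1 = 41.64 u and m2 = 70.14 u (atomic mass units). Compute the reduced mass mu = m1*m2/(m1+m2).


mu = m1 * m2 / (m1 + m2)
= 41.64 * 70.14 / (41.64 + 70.14)
= 2920.6296 / 111.78
= 26.1284 u

26.1284


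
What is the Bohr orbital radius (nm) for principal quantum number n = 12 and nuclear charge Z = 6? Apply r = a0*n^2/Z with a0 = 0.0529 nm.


r = a0 * n^2 / Z
= 0.0529 * 12^2 / 6
= 0.0529 * 144 / 6
= 1.2696 nm

1.2696


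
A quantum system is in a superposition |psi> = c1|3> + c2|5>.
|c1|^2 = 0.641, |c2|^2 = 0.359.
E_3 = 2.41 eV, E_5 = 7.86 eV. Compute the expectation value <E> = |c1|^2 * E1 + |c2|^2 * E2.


<E> = |c1|^2 * E1 + |c2|^2 * E2
= 0.641 * 2.41 + 0.359 * 7.86
= 1.5448 + 2.8217
= 4.3666 eV

4.3666


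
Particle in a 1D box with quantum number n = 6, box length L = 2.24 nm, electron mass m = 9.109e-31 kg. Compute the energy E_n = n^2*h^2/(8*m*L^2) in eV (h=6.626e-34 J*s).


E = n^2 * h^2 / (8 * m * L^2)
= 6^2 * (6.626e-34)^2 / (8 * 9.109e-31 * (2.24e-9)^2)
= 36 * 4.3904e-67 / (8 * 9.109e-31 * 5.0176e-18)
= 4.3226e-19 J
= 2.6983 eV

2.6983


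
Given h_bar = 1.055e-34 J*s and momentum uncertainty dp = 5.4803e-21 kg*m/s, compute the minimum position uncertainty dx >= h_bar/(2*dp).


dx = h_bar / (2 * dp)
= 1.055e-34 / (2 * 5.4803e-21)
= 1.055e-34 / 1.0961e-20
= 9.6254e-15 m

9.6254e-15


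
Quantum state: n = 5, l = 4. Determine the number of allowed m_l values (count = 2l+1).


m_l ranges from -l to +l in integer steps
So m_l goes from -4 to +4
Count = 2l + 1 = 2*4 + 1
= 9

9


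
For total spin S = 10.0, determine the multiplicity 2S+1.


Spin multiplicity = 2S + 1
= 2 * 10.0 + 1
= 20.0 + 1
= 21

21


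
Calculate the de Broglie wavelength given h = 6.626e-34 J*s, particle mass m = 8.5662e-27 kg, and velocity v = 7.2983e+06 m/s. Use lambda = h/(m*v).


lambda = h / (m * v)
= 6.626e-34 / (8.5662e-27 * 7.2983e+06)
= 6.626e-34 / 6.2519e-20
= 1.0598e-14 m

1.0598e-14


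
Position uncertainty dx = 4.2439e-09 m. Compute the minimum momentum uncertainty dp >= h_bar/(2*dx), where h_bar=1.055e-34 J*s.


dp = h_bar / (2 * dx)
= 1.055e-34 / (2 * 4.2439e-09)
= 1.055e-34 / 8.4878e-09
= 1.2430e-26 kg*m/s

1.2430e-26


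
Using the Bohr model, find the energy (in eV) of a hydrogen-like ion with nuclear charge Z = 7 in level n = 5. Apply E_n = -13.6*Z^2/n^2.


E_n = -13.6 * Z^2 / n^2
= -13.6 * 7^2 / 5^2
= -13.6 * 49 / 25
= -26.656 eV

-26.656


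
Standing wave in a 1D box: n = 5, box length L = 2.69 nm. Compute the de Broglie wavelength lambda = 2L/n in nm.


lambda = 2L / n
= 2 * 2.69 / 5
= 5.38 / 5
= 1.076 nm

1.076


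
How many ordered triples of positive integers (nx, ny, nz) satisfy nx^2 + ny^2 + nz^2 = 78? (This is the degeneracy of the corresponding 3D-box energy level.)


Enumerate all (nx, ny, nz) with nx^2 + ny^2 + nz^2 = 78:
(2,5,7)
(2,7,5)
(5,2,7)
(5,7,2)
(7,2,5)
(7,5,2)
Total degeneracy = 6

6


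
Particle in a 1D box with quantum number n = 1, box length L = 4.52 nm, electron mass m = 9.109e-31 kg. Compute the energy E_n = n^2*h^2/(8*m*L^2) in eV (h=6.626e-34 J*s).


E = n^2 * h^2 / (8 * m * L^2)
= 1^2 * (6.626e-34)^2 / (8 * 9.109e-31 * (4.52e-9)^2)
= 1 * 4.3904e-67 / (8 * 9.109e-31 * 2.0430e-17)
= 2.9489e-21 J
= 0.0184 eV

0.0184


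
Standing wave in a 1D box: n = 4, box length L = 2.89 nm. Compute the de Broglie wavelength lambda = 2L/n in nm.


lambda = 2L / n
= 2 * 2.89 / 4
= 5.78 / 4
= 1.445 nm

1.445


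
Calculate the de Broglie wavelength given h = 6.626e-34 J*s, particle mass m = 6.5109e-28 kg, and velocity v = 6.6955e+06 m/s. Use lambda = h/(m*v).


lambda = h / (m * v)
= 6.626e-34 / (6.5109e-28 * 6.6955e+06)
= 6.626e-34 / 4.3594e-21
= 1.5199e-13 m

1.5199e-13


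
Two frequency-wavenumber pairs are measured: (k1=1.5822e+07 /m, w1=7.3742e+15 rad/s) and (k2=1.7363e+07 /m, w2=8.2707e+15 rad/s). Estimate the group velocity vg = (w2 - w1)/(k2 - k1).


vg = (w2 - w1) / (k2 - k1)
= (8.2707e+15 - 7.3742e+15) / (1.7363e+07 - 1.5822e+07)
= 8.9650e+14 / 1.5410e+06
= 5.8177e+08 m/s

5.8177e+08


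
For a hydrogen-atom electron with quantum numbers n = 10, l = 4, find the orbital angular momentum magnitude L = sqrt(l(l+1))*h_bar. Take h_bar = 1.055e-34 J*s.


L = sqrt(l*(l+1)) * h_bar
= sqrt(4 * 5) * 1.055e-34
= sqrt(20) * 1.055e-34
= 4.4721 * 1.055e-34
= 4.7181e-34 J*s

4.7181e-34


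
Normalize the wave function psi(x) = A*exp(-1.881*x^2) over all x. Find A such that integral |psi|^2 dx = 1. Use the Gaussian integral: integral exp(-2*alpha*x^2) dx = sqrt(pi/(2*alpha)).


integral |psi|^2 dx = A^2 * sqrt(pi/(2*alpha)) = 1
A^2 = sqrt(2*alpha/pi)
= sqrt(2 * 1.881 / pi)
= 1.094295
A = sqrt(1.094295)
= 1.0461

1.0461


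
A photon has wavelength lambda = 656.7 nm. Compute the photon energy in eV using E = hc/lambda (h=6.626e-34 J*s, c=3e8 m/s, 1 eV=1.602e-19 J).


E = hc / lambda
= (6.626e-34)(3e8) / (656.7e-9)
= 1.9878e-25 / 6.5670e-07
= 3.0270e-19 J
Converting to eV: 3.0270e-19 / 1.602e-19
= 1.8895 eV

1.8895
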